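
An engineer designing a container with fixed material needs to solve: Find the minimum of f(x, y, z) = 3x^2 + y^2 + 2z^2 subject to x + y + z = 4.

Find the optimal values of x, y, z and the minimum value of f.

Using Lagrange multipliers on f = 3x^2 + y^2 + 2z^2 with constraint x + y + z = 4:
Conditions: 2*3*x = lambda, 2*1*y = lambda, 2*2*z = lambda
So x = lambda/6, y = lambda/2, z = lambda/4
Substituting into constraint: lambda * (11/12) = 4
lambda = 48/11
x = 8/11, y = 24/11, z = 12/11
Minimum value = 96/11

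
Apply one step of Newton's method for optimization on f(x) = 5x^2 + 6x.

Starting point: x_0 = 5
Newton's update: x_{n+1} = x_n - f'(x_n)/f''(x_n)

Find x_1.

f(x) = 5x^2 + 6x
f'(x) = 10x + (6), f''(x) = 10
Newton step: x_1 = x_0 - f'(x_0)/f''(x_0)
f'(5) = 56
x_1 = 5 - 56/10 = -3/5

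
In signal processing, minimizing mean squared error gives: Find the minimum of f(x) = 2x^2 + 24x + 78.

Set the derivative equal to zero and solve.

f(x) = 2x^2 + 24x + 78
f'(x) = 4x + (24) = 0
x = -24/4 = -6
f(-6) = 6
Since f''(x) = 4 > 0, this is a minimum.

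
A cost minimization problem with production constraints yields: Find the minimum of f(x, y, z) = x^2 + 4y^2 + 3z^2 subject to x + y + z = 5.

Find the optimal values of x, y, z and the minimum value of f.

Using Lagrange multipliers on f = x^2 + 4y^2 + 3z^2 with constraint x + y + z = 5:
Conditions: 2*1*x = lambda, 2*4*y = lambda, 2*3*z = lambda
So x = lambda/2, y = lambda/8, z = lambda/6
Substituting into constraint: lambda * (19/24) = 5
lambda = 120/19
x = 60/19, y = 15/19, z = 20/19
Minimum value = 300/19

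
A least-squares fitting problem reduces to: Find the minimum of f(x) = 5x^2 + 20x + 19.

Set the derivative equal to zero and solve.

f(x) = 5x^2 + 20x + 19
f'(x) = 10x + (20) = 0
x = -20/10 = -2
f(-2) = -1
Since f''(x) = 10 > 0, this is a minimum.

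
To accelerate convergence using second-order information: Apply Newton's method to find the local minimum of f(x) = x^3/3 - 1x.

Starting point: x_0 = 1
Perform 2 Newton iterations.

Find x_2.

f(x) = x^3/3 - 1x
f'(x) = x^2 - 1, f''(x) = 2x
Newton update: x_{n+1} = x_n - (x_n^2 - 1)/(2*x_n)
Step 1: x_0 = 1, f'=0, f''=2, x_1 = 1
Step 2: x_1 = 1, f'=0, f''=2, x_2 = 1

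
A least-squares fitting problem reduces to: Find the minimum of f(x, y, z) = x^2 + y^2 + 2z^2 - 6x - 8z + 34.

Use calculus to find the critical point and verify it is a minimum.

f(x,y,z) = x^2 + y^2 + 2z^2 - 6x - 8z + 34
df/dx = 2x + (-6) = 0 => x = 3
df/dy = 2y + (0) = 0 => y = 0
df/dz = 4z + (-8) = 0 => z = 2
f(3,0,2) = 1*(3)^2 + 1*(0)^2 + 2*(2)^2 + -6*(3) + -8*(2) + 34 = 17
Hessian is diagonal with entries 2, 2, 4 > 0, confirmed minimum.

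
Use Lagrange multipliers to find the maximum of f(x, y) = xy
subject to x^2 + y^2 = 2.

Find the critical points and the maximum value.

Lagrange conditions: y = 2*lambda*x and x = 2*lambda*y
If x = 0 then y = 0, violating the constraint, so x, y != 0.
Dividing: y/x = x/y => x^2 = y^2 => y = x or y = -x
Constraint: 2x^2 = 2 => x^2 = 1 => x = +/-1
Critical points: (1, 1), (-1, -1), (1, -1), (-1, 1)
  y = x:  xy = x^2 = 1  at (1, 1) and (-1, -1)
  y = -x: xy = -x^2 = -1 at (1, -1) and (-1, 1)
Maximum xy = 1 at (1, 1) and (-1, -1)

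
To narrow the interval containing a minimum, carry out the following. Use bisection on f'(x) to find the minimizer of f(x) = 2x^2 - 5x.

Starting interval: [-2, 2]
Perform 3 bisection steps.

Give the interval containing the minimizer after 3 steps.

Finding critical point of f(x) = 2x^2 - 5x using bisection on f'(x) = 4x + -5.
f'(x) = 0 when x = 5/4.
Starting interval: [-2, 2]
Step 1: mid = 0, f'(mid) = -5, new interval = [0, 2]
Step 2: mid = 1, f'(mid) = -1, new interval = [1, 2]
Step 3: mid = 3/2, f'(mid) = 1, new interval = [1, 3/2]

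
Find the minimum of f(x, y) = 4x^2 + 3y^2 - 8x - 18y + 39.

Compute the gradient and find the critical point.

f(x,y) = 4x^2 + 3y^2 - 8x - 18y + 39
df/dx = 8x + (-8) = 0  =>  x = 1
df/dy = 6y + (-18) = 0  =>  y = 3
f(1, 3) = 4*(1)^2 + 3*(3)^2 + -8*(1) + -18*(3) + 39 = 8
Hessian is diagonal with entries 8, 6 > 0, so this is a minimum.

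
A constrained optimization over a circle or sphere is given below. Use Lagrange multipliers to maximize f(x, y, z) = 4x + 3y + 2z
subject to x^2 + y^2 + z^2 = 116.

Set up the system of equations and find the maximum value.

Lagrange conditions: 4 = 2*lambda*x, 3 = 2*lambda*y, 2 = 2*lambda*z
So x:4 = y:3 = z:2, i.e. x = 4t, y = 3t, z = 2t
Constraint: t^2*(4^2 + 3^2 + 2^2) = 116
  t^2 * 29 = 116  =>  t = sqrt(4)
Maximum = 4*4t + 3*3t + 2*2t = 29*sqrt(4) = 58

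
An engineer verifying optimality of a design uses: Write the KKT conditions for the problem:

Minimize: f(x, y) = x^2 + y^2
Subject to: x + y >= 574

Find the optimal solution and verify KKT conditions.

KKT conditions for min x^2 + y^2 s.t. x + y >= 574:
Stationarity: 2x = mu, 2y = mu
So x = y = mu/2.
Complementary slackness: mu*(x + y - 574) = 0
Primal feasibility: x + y >= 574; dual feasibility: mu >= 0
If mu = 0 then x = y = 0, but 0 + 0 < 574 is infeasible, so the constraint is active.
Constraint active: x + y = 2*(mu/2) = 574 => mu = 574
x = y = 287, f = 164738
Verify: stationarity 2*287 = 574 = mu; primal 287 + 287 = 574 >= 574; dual mu = 574 >= 0; complementary slackness 574*(574 - 574) = 0. All KKT conditions hold.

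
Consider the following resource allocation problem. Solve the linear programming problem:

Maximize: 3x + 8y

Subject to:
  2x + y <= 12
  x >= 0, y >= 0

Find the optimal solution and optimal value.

The feasible region has vertices at [(0, 0), (6, 0), (0, 12)].
Checking objective 3x + 8y at each vertex:
  (0, 0): 3*0 + 8*0 = 0
  (6, 0): 3*6 + 8*0 = 18
  (0, 12): 3*0 + 8*12 = 96
Maximum is 96 at (0, 12).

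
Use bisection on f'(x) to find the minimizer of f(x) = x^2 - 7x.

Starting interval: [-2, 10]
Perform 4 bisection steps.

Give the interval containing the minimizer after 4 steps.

Finding critical point of f(x) = x^2 - 7x using bisection on f'(x) = 2x + -7.
f'(x) = 0 when x = 7/2.
Starting interval: [-2, 10]
Step 1: mid = 4, f'(mid) = 1, new interval = [-2, 4]
Step 2: mid = 1, f'(mid) = -5, new interval = [1, 4]
Step 3: mid = 5/2, f'(mid) = -2, new interval = [5/2, 4]
Step 4: mid = 13/4, f'(mid) = -1/2, new interval = [13/4, 4]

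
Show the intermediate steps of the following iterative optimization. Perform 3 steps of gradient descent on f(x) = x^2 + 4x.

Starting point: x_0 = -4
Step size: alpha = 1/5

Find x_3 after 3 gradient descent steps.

f(x) = x^2 + 4x, f'(x) = 2x + (4)
Step 1: f'(-4) = -4, x_1 = -4 - 1/5 * -4 = -16/5
Step 2: f'(-16/5) = -12/5, x_2 = -16/5 - 1/5 * -12/5 = -68/25
Step 3: f'(-68/25) = -36/25, x_3 = -68/25 - 1/5 * -36/25 = -304/125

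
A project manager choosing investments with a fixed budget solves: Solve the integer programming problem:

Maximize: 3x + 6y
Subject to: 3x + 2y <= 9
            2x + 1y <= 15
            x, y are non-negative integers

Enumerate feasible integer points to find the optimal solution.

Constraint 1: 3x + 2y <= 9
Constraint 2: 2x + 1y <= 15
Feasible x range (need y >= 0): 0 <= x <= min(9/3, 15/2) => x in {0, ..., 3}.
Enumerate feasible integer points row by row (the coefficient of y is 6 > 0, so for each x the largest feasible y gives the best value):
  x = 0: y <= min((9 - 3*0)/2, (15 - 2*0)/1) => y in {0, ..., 4}; best 3*0 + 6*4 = 24
  x = 1: y <= min((9 - 3*1)/2, (15 - 2*1)/1) => y in {0, ..., 3}; best 3*1 + 6*3 = 21
  x = 2: y <= min((9 - 3*2)/2, (15 - 2*2)/1) => y in {0, ..., 1}; best 3*2 + 6*1 = 12
  x = 3: y <= min((9 - 3*3)/2, (15 - 2*3)/1) => y in {0}; best 3*3 + 6*0 = 9
The maximum 3x + 6y = 24 is achieved at x = 0, y = 4.
Check: 3*0 + 2*4 = 8 <= 9 and 2*0 + 1*4 = 4 <= 15.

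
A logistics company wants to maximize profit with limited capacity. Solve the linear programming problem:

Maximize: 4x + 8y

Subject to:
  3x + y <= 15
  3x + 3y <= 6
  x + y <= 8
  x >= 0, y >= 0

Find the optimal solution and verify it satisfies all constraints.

Feasible vertices: (0, 0), (0, 2), (2, 0)
Objective 4x + 8y at each vertex:
  (0, 0): 0
  (0, 2): 16
  (2, 0): 8
Maximum is 16 at (0, 2).
Verify constraints at (x, y) = (0, 2):
  3*0 + 1*2 = 2 <= 15
  3*0 + 3*2 = 6 <= 6 (active)
  1*0 + 1*2 = 2 <= 8
  x = 0 >= 0, y = 2 >= 0. All constraints satisfied.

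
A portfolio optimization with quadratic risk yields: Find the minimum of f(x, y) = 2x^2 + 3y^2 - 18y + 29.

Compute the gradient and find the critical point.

f(x,y) = 2x^2 + 3y^2 - 18y + 29
df/dx = 4x + (0) = 0  =>  x = 0
df/dy = 6y + (-18) = 0  =>  y = 3
f(0, 3) = 2*(0)^2 + 3*(3)^2 + -18*(3) + 29 = 2
Hessian is diagonal with entries 4, 6 > 0, so this is a minimum.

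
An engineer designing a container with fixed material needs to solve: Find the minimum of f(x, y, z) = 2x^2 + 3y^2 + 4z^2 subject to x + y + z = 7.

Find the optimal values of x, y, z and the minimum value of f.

Using Lagrange multipliers on f = 2x^2 + 3y^2 + 4z^2 with constraint x + y + z = 7:
Conditions: 2*2*x = lambda, 2*3*y = lambda, 2*4*z = lambda
So x = lambda/4, y = lambda/6, z = lambda/8
Substituting into constraint: lambda * (13/24) = 7
lambda = 168/13
x = 42/13, y = 28/13, z = 21/13
Minimum value = 588/13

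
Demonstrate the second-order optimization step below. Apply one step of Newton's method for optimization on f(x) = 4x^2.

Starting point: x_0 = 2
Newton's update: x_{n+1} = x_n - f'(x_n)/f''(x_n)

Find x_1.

f(x) = 4x^2
f'(x) = 8x + (0), f''(x) = 8
Newton step: x_1 = x_0 - f'(x_0)/f''(x_0)
f'(2) = 16
x_1 = 2 - 16/8 = 0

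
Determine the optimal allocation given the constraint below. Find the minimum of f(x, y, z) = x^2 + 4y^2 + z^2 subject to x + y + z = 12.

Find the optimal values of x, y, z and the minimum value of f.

Using Lagrange multipliers on f = x^2 + 4y^2 + z^2 with constraint x + y + z = 12:
Conditions: 2*1*x = lambda, 2*4*y = lambda, 2*1*z = lambda
So x = lambda/2, y = lambda/8, z = lambda/2
Substituting into constraint: lambda * (9/8) = 12
lambda = 32/3
x = 16/3, y = 4/3, z = 16/3
Minimum value = 64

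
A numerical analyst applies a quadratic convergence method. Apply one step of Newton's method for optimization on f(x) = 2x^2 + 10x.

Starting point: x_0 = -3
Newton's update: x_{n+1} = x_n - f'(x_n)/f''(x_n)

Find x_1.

f(x) = 2x^2 + 10x
f'(x) = 4x + (10), f''(x) = 4
Newton step: x_1 = x_0 - f'(x_0)/f''(x_0)
f'(-3) = -2
x_1 = -3 - -2/4 = -5/2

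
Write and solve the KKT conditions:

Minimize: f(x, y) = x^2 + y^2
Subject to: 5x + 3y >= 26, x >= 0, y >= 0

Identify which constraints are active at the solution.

KKT conditions for min x^2 + y^2 s.t. 5x + 3y >= 26, x >= 0, y >= 0:
Stationarity: 2x = mu*5 + mu_x, 2y = mu*3 + mu_y, with mu, mu_x, mu_y >= 0
Complementary slackness: mu*(5x + 3y - 26) = 0, mu_x*x = 0, mu_y*y = 0
(0, 0) is infeasible (5*0 + 3*0 < 26), so if mu = 0 stationarity would force x = mu_x/2 >= 0, y = mu_y/2 >= 0 with mu_x*x = mu_y*y = 0, i.e. x = y = 0: contradiction. Hence mu > 0 and 5x + 3y = 26 is active.
Try x > 0, y > 0 (so mu_x = mu_y = 0): x = 5*mu/2, y = 3*mu/2
Substitute: 5*(5*mu/2) + 3*(3*mu/2) = 26
  mu*34/2 = 26 => mu = 26/17
x* = 65/17 > 0, y* = 39/17 > 0, consistent with mu_x = mu_y = 0.
f is convex and the constraints are linear, so this KKT point is the global minimum.
f* = 338/17
Active constraints: 5x + 3y >= 26 (holds with equality, mu = 26/17 > 0); x >= 0 and y >= 0 are inactive (mu_x = mu_y = 0).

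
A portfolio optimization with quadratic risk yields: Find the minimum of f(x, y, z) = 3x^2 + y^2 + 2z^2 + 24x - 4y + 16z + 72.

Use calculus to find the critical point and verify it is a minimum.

f(x,y,z) = 3x^2 + y^2 + 2z^2 + 24x - 4y + 16z + 72
df/dx = 6x + (24) = 0 => x = -4
df/dy = 2y + (-4) = 0 => y = 2
df/dz = 4z + (16) = 0 => z = -4
f(-4,2,-4) = 3*(-4)^2 + 1*(2)^2 + 2*(-4)^2 + 24*(-4) + -4*(2) + 16*(-4) + 72 = -12
Hessian is diagonal with entries 6, 2, 4 > 0, confirmed minimum.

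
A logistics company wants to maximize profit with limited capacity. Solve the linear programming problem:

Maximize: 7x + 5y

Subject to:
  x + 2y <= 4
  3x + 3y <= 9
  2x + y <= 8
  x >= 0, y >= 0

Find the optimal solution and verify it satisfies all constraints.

Feasible vertices: (0, 0), (0, 2), (2, 1), (3, 0)
Objective 7x + 5y at each vertex:
  (0, 0): 0
  (0, 2): 10
  (2, 1): 19
  (3, 0): 21
Maximum is 21 at (3, 0).
Verify constraints at (x, y) = (3, 0):
  1*3 + 2*0 = 3 <= 4
  3*3 + 3*0 = 9 <= 9 (active)
  2*3 + 1*0 = 6 <= 8
  x = 3 >= 0, y = 0 >= 0. All constraints satisfied.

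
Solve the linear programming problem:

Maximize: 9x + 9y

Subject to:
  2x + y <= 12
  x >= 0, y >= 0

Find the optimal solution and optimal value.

The feasible region has vertices at [(0, 0), (6, 0), (0, 12)].
Checking objective 9x + 9y at each vertex:
  (0, 0): 9*0 + 9*0 = 0
  (6, 0): 9*6 + 9*0 = 54
  (0, 12): 9*0 + 9*12 = 108
Maximum is 108 at (0, 12).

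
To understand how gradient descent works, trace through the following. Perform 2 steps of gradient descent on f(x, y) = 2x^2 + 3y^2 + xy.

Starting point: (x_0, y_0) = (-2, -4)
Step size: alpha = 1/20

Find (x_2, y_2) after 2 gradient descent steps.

f(x,y) = 2x^2 + 3y^2 + xy
grad_x = 4x + 1y, grad_y = 6y + 1x
Step 1: grad = (-12, -26), (-7/5, -27/10)
Step 2: grad = (-83/10, -88/5), (-197/200, -91/50)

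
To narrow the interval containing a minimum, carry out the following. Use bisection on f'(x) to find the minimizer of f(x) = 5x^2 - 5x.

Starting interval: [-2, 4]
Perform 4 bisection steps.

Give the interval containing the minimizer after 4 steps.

Finding critical point of f(x) = 5x^2 - 5x using bisection on f'(x) = 10x + -5.
f'(x) = 0 when x = 1/2.
Starting interval: [-2, 4]
Step 1: mid = 1, f'(mid) = 5, new interval = [-2, 1]
Step 2: mid = -1/2, f'(mid) = -10, new interval = [-1/2, 1]
Step 3: mid = 1/4, f'(mid) = -5/2, new interval = [1/4, 1]
Step 4: mid = 5/8, f'(mid) = 5/4, new interval = [1/4, 5/8]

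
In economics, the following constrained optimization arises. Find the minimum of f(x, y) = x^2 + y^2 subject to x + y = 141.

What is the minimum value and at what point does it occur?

Substitute y = 141 - x into f(x,y) = x^2 + y^2:
g(x) = x^2 + (141 - x)^2 = 2x^2 - 282x + 19881
g'(x) = 4x - 282 = 0  =>  x = 141/2
y = 141 - 141/2 = 141/2
Minimum value = (141/2)^2 + (141/2)^2 = 19881/2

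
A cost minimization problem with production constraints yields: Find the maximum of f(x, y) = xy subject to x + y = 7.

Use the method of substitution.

Substitute y = 7 - x into f(x,y) = xy:
g(x) = x(7 - x) = 7x - x^2
g'(x) = 7 - 2x = 0  =>  x = 7/2
y = 7 - 7/2 = 7/2
Maximum value = (7/2) * (7/2) = 49/4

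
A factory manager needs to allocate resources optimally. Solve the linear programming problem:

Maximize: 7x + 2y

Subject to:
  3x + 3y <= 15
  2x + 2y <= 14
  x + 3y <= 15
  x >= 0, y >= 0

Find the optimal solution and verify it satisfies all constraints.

Feasible vertices: (0, 0), (0, 5), (5, 0)
Objective 7x + 2y at each vertex:
  (0, 0): 0
  (0, 5): 10
  (5, 0): 35
Maximum is 35 at (5, 0).
Verify constraints at (x, y) = (5, 0):
  3*5 + 3*0 = 15 <= 15 (active)
  2*5 + 2*0 = 10 <= 14
  1*5 + 3*0 = 5 <= 15
  x = 5 >= 0, y = 0 >= 0. All constraints satisfied.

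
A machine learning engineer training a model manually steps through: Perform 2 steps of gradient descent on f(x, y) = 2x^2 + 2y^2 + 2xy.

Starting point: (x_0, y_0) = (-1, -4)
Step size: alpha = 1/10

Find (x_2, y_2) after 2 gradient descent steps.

f(x,y) = 2x^2 + 2y^2 + 2xy
grad_x = 4x + 2y, grad_y = 4y + 2x
Step 1: grad = (-12, -18), (1/5, -11/5)
Step 2: grad = (-18/5, -42/5), (14/25, -34/25)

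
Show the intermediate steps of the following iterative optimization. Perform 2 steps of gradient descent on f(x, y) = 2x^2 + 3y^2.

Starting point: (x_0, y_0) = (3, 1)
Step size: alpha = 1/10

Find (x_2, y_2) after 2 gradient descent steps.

f(x,y) = 2x^2 + 3y^2
grad_x = 4x + 0y, grad_y = 6y + 0x
Step 1: grad = (12, 6), (9/5, 2/5)
Step 2: grad = (36/5, 12/5), (27/25, 4/25)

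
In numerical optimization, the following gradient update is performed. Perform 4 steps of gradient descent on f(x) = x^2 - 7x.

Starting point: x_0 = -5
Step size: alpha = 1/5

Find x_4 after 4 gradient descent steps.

f(x) = x^2 - 7x, f'(x) = 2x + (-7)
Step 1: f'(-5) = -17, x_1 = -5 - 1/5 * -17 = -8/5
Step 2: f'(-8/5) = -51/5, x_2 = -8/5 - 1/5 * -51/5 = 11/25
Step 3: f'(11/25) = -153/25, x_3 = 11/25 - 1/5 * -153/25 = 208/125
Step 4: f'(208/125) = -459/125, x_4 = 208/125 - 1/5 * -459/125 = 1499/625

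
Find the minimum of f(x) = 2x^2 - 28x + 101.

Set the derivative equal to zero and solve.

f(x) = 2x^2 - 28x + 101
f'(x) = 4x + (-28) = 0
x = 28/4 = 7
f(7) = 3
Since f''(x) = 4 > 0, this is a minimum.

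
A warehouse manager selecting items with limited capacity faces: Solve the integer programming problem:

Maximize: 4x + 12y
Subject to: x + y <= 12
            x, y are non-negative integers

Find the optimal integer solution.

Objective: 4x + 12y, constraint: x + y <= 12
Coefficient of y is 12 > coefficient of x is 4, so allocate the entire budget to y.
Optimal: x = 0, y = 12, value = 144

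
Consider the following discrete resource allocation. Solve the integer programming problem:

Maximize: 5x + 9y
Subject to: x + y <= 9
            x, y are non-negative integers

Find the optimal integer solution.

Objective: 5x + 9y, constraint: x + y <= 9
Coefficient of y is 9 > coefficient of x is 5, so allocate the entire budget to y.
Optimal: x = 0, y = 9, value = 81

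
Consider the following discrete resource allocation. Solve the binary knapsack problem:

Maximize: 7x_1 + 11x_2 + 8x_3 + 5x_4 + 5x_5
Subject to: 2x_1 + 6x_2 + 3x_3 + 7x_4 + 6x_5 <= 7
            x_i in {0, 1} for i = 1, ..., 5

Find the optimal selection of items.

Items: item 1 (v=7, w=2), item 2 (v=11, w=6), item 3 (v=8, w=3), item 4 (v=5, w=7), item 5 (v=5, w=6)
Capacity: 7
Checking all 32 subsets (w = total weight, v = total value):
  {}: w = 0, v = 0
  {1}: w = 2, v = 7
  {2}: w = 6, v = 11
  {3}: w = 3, v = 8
  {4}: w = 7, v = 5
  {5}: w = 6, v = 5
  {1, 2}: w = 8 > 7, infeasible
  {1, 3}: w = 5, v = 15
  {1, 4}: w = 9 > 7, infeasible
  {1, 5}: w = 8 > 7, infeasible
  {2, 3}: w = 9 > 7, infeasible
  {2, 4}: w = 13 > 7, infeasible
  {2, 5}: w = 12 > 7, infeasible
  {3, 4}: w = 10 > 7, infeasible
  {3, 5}: w = 9 > 7, infeasible
  {4, 5}: w = 13 > 7, infeasible
  {1, 2, 3}: w = 11 > 7, infeasible
  {1, 2, 4}: w = 15 > 7, infeasible
  {1, 2, 5}: w = 14 > 7, infeasible
  {1, 3, 4}: w = 12 > 7, infeasible
  {1, 3, 5}: w = 11 > 7, infeasible
  {1, 4, 5}: w = 15 > 7, infeasible
  {2, 3, 4}: w = 16 > 7, infeasible
  {2, 3, 5}: w = 15 > 7, infeasible
  {2, 4, 5}: w = 19 > 7, infeasible
  {3, 4, 5}: w = 16 > 7, infeasible
  {1, 2, 3, 4}: w = 18 > 7, infeasible
  {1, 2, 3, 5}: w = 17 > 7, infeasible
  {1, 2, 4, 5}: w = 21 > 7, infeasible
  {1, 3, 4, 5}: w = 18 > 7, infeasible
  {2, 3, 4, 5}: w = 22 > 7, infeasible
  {1, 2, 3, 4, 5}: w = 24 > 7, infeasible
Best feasible subset: items [1, 3]
Total weight: 5 <= 7, total value: 15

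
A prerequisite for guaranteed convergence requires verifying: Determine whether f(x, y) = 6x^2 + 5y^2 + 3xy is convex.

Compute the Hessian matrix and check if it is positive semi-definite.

f(x,y) = 6x^2 + 5y^2 + 3xy
Hessian H = [[12, 3], [3, 10]]
trace(H) = 22, det(H) = 111
Eigenvalues: (22 +/- sqrt(40)) / 2 = 14.16, 7.838
Since both eigenvalues > 0, f is convex.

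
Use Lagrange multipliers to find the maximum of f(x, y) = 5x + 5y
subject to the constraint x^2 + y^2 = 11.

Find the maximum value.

Set up Lagrange conditions: grad f = lambda * grad g
  5 = 2*lambda*x
  5 = 2*lambda*y
From these: x/y = 5/5, so x = 5t, y = 5t for some t.
Substitute into constraint: (5t)^2 + (5t)^2 = 11
  t^2 * 50 = 11
  t = sqrt(11/50)
Maximum = 5*x + 5*y = (5^2 + 5^2)*t = 50 * sqrt(11/50) = sqrt(550)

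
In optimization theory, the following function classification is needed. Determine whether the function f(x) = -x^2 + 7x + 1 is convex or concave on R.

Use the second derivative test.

f(x) = -x^2 + 7x + 1
f'(x) = -2x + 7
f''(x) = -2
Since f''(x) = -2 < 0 for all x, f is concave on R.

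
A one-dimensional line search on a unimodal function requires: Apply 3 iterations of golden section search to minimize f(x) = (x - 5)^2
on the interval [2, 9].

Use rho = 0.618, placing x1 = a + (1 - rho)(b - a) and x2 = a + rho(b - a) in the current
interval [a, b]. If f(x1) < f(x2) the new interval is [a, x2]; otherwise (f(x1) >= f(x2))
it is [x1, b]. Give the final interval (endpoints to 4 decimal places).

Golden section search for min of f(x) = (x - 5)^2 on [2, 9].
Each step: x1 = a + (1 - rho)(b - a), x2 = a + rho(b - a); if f(x1) < f(x2) keep [a, x2], otherwise keep [x1, b].
Step 1: [2.0000, 9.0000], x1=4.6740 (f=0.1063), x2=6.3260 (f=1.7583); f(x1) < f(x2) => keep [2.0000, 6.3260]
Step 2: [2.0000, 6.3260], x1=3.6525 (f=1.8157), x2=4.6735 (f=0.1066); f(x1) > f(x2) => keep [3.6525, 6.3260]
Step 3: [3.6525, 6.3260], x1=4.6738 (f=0.1064), x2=5.3047 (f=0.0929); f(x1) > f(x2) => keep [4.6738, 6.3260]
Final interval: [4.6738, 6.3260]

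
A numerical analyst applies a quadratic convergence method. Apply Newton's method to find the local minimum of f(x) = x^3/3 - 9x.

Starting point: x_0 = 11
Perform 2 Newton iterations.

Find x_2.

f(x) = x^3/3 - 9x
f'(x) = x^2 - 9, f''(x) = 2x
Newton update: x_{n+1} = x_n - (x_n^2 - 9)/(2*x_n)
Step 1: x_0 = 11, f'=112, f''=22, x_1 = 65/11
Step 2: x_1 = 65/11, f'=3136/121, f''=130/11, x_2 = 2657/715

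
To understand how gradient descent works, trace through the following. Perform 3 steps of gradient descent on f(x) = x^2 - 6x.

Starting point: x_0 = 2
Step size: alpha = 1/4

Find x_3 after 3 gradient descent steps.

f(x) = x^2 - 6x, f'(x) = 2x + (-6)
Step 1: f'(2) = -2, x_1 = 2 - 1/4 * -2 = 5/2
Step 2: f'(5/2) = -1, x_2 = 5/2 - 1/4 * -1 = 11/4
Step 3: f'(11/4) = -1/2, x_3 = 11/4 - 1/4 * -1/2 = 23/8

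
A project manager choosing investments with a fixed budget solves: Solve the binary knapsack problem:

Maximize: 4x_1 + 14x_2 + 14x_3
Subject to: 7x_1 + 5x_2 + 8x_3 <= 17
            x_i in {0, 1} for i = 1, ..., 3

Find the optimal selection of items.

Items: item 1 (v=4, w=7), item 2 (v=14, w=5), item 3 (v=14, w=8)
Capacity: 17
Checking all 8 subsets (w = total weight, v = total value):
  {}: w = 0, v = 0
  {1}: w = 7, v = 4
  {2}: w = 5, v = 14
  {3}: w = 8, v = 14
  {1, 2}: w = 12, v = 18
  {1, 3}: w = 15, v = 18
  {2, 3}: w = 13, v = 28
  {1, 2, 3}: w = 20 > 17, infeasible
Best feasible subset: items [2, 3]
Total weight: 13 <= 17, total value: 28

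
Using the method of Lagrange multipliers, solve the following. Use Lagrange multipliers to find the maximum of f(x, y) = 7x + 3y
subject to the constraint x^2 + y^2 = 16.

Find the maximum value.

Set up Lagrange conditions: grad f = lambda * grad g
  7 = 2*lambda*x
  3 = 2*lambda*y
From these: x/y = 7/3, so x = 7t, y = 3t for some t.
Substitute into constraint: (7t)^2 + (3t)^2 = 16
  t^2 * 58 = 16
  t = sqrt(16/58)
Maximum = 7*x + 3*y = (7^2 + 3^2)*t = 58 * sqrt(16/58) = sqrt(928)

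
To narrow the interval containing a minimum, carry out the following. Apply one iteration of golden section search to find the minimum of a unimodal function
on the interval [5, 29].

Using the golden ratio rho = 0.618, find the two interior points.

Golden section search on [5, 29].
Golden ratio rho = 0.618 (approx).
Interior points:
  x_1 = 5 + (1-0.618)*24 = 14.1680
  x_2 = 5 + 0.618*24 = 19.8320
Compare f(x_1) and f(x_2) to determine which subinterval to keep.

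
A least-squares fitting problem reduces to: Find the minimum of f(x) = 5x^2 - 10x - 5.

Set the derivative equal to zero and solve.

f(x) = 5x^2 - 10x - 5
f'(x) = 10x + (-10) = 0
x = 10/10 = 1
f(1) = -10
Since f''(x) = 10 > 0, this is a minimum.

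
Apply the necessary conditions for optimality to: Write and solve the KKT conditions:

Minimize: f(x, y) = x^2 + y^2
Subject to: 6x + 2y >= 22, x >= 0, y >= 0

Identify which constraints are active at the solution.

KKT conditions for min x^2 + y^2 s.t. 6x + 2y >= 22, x >= 0, y >= 0:
Stationarity: 2x = mu*6 + mu_x, 2y = mu*2 + mu_y, with mu, mu_x, mu_y >= 0
Complementary slackness: mu*(6x + 2y - 22) = 0, mu_x*x = 0, mu_y*y = 0
(0, 0) is infeasible (6*0 + 2*0 < 22), so if mu = 0 stationarity would force x = mu_x/2 >= 0, y = mu_y/2 >= 0 with mu_x*x = mu_y*y = 0, i.e. x = y = 0: contradiction. Hence mu > 0 and 6x + 2y = 22 is active.
Try x > 0, y > 0 (so mu_x = mu_y = 0): x = 6*mu/2, y = 2*mu/2
Substitute: 6*(6*mu/2) + 2*(2*mu/2) = 22
  mu*40/2 = 22 => mu = 11/10
x* = 33/10 > 0, y* = 11/10 > 0, consistent with mu_x = mu_y = 0.
f is convex and the constraints are linear, so this KKT point is the global minimum.
f* = 121/10
Active constraints: 6x + 2y >= 22 (holds with equality, mu = 11/10 > 0); x >= 0 and y >= 0 are inactive (mu_x = mu_y = 0).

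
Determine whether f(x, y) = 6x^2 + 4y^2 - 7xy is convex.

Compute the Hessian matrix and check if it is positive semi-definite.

f(x,y) = 6x^2 + 4y^2 - 7xy
Hessian H = [[12, -7], [-7, 8]]
trace(H) = 20, det(H) = 47
Eigenvalues: (20 +/- sqrt(212)) / 2 = 17.28, 2.72
Since both eigenvalues > 0, f is convex.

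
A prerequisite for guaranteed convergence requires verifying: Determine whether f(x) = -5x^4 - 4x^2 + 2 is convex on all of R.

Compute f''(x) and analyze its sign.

f(x) = -5x^4 - 4x^2 + 2
f'(x) = -20x^3 + -8x
f''(x) = -60x^2 + -8
f''(x) = -60x^2 + -8 <= -8 < 0 for all x
Therefore, f is concave on R.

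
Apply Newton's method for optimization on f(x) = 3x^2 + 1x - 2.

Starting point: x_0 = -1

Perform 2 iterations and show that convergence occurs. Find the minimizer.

f(x) = 3x^2 + 1x - 2, f'(x) = 6x + (1), f''(x) = 6
Step 1: f'(-1) = -5, x_1 = -1 - -5/6 = -1/6
Step 2: f'(-1/6) = 0, x_2 = -1/6 (converged)
Newton's method converges in 1 step for quadratics.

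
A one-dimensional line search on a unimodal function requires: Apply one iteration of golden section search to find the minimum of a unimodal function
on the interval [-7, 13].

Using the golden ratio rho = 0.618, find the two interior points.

Golden section search on [-7, 13].
Golden ratio rho = 0.618 (approx).
Interior points:
  x_1 = -7 + (1-0.618)*20 = 0.6400
  x_2 = -7 + 0.618*20 = 5.3600
Compare f(x_1) and f(x_2) to determine which subinterval to keep.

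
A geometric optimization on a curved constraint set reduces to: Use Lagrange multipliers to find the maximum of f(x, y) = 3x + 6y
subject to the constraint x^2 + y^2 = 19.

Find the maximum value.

Set up Lagrange conditions: grad f = lambda * grad g
  3 = 2*lambda*x
  6 = 2*lambda*y
From these: x/y = 3/6, so x = 3t, y = 6t for some t.
Substitute into constraint: (3t)^2 + (6t)^2 = 19
  t^2 * 45 = 19
  t = sqrt(19/45)
Maximum = 3*x + 6*y = (3^2 + 6^2)*t = 45 * sqrt(19/45) = sqrt(855)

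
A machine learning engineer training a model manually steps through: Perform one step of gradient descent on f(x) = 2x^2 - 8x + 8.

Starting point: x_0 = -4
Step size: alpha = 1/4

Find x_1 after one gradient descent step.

f(x) = 2x^2 - 8x + 8
f'(x) = 4x - 8
f'(-4) = 4*-4 + (-8) = -24
x_1 = x_0 - alpha * f'(x_0) = -4 - 1/4 * -24 = 2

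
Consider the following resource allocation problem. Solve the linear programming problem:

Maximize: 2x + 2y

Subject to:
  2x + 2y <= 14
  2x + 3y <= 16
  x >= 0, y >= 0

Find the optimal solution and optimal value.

Feasible vertices: (0, 0), (0, 16/3), (5, 2), (7, 0)
Objective 2x + 2y at each:
  (0, 0): 0
  (0, 16/3): 32/3
  (5, 2): 14
  (7, 0): 14
Maximum is 14 at (5, 2).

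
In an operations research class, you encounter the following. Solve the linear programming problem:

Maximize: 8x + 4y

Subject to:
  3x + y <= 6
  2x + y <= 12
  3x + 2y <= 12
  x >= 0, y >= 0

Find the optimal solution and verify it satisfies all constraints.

Feasible vertices: (0, 0), (0, 6), (2, 0)
Objective 8x + 4y at each vertex:
  (0, 0): 0
  (0, 6): 24
  (2, 0): 16
Maximum is 24 at (0, 6).
Verify constraints at (x, y) = (0, 6):
  3*0 + 1*6 = 6 <= 6 (active)
  2*0 + 1*6 = 6 <= 12
  3*0 + 2*6 = 12 <= 12 (active)
  x = 0 >= 0, y = 6 >= 0. All constraints satisfied.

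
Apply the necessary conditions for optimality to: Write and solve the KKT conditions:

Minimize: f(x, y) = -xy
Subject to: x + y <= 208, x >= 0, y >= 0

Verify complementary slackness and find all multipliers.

Problem: min -xy s.t. x + y <= 208 (multiplier lambda), x >= 0 (mu_x), y >= 0 (mu_y)
KKT stationarity: -y + lambda - mu_x = 0, -x + lambda - mu_y = 0, with lambda, mu_x, mu_y >= 0
Complementary slackness: lambda*(x + y - 208) = 0, mu_x*x = 0, mu_y*y = 0
If lambda = 0: y = -mu_x <= 0 and x = -mu_y <= 0 force x = y = 0 with f = 0; but x = y = 104 is feasible with f = -10816 < 0, so this is not the minimum. Hence lambda > 0 and x + y = 208.
Try x > 0, y > 0 (so mu_x = mu_y = 0): y = lambda, x = lambda => x = y = lambda
x + y = 208 => 2*lambda = 208 => lambda = 104
x* = y* = 104 > 0, consistent with mu_x = mu_y = 0.
(Any feasible point with x = 0 or y = 0 has f = 0 > -10816, so the minimum is not on those boundaries.)
min(-xy) = -10816 (i.e. max xy = 10816)
Multipliers: lambda = 104, mu_x = 0, mu_y = 0
Complementary slackness: lambda*(x + y - 208) = 104*(104 + 104 - 208) = 0, mu_x*x = 0*104 = 0, mu_y*y = 0*104 = 0. Satisfied.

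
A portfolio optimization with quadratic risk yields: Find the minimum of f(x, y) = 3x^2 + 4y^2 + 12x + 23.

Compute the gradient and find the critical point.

f(x,y) = 3x^2 + 4y^2 + 12x + 23
df/dx = 6x + (12) = 0  =>  x = -2
df/dy = 8y + (0) = 0  =>  y = 0
f(-2, 0) = 3*(-2)^2 + 4*(0)^2 + 12*(-2) + 23 = 11
Hessian is diagonal with entries 6, 8 > 0, so this is a minimum.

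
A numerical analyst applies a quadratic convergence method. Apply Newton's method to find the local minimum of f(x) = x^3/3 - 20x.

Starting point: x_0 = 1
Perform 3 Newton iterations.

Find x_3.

f(x) = x^3/3 - 20x
f'(x) = x^2 - 20, f''(x) = 2x
Newton update: x_{n+1} = x_n - (x_n^2 - 20)/(2*x_n)
Step 1: x_0 = 1, f'=-19, f''=2, x_1 = 21/2
Step 2: x_1 = 21/2, f'=361/4, f''=21, x_2 = 521/84
Step 3: x_2 = 521/84, f'=130321/7056, f''=521/42, x_3 = 412561/87528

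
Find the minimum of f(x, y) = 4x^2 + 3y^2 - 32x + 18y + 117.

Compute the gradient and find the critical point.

f(x,y) = 4x^2 + 3y^2 - 32x + 18y + 117
df/dx = 8x + (-32) = 0  =>  x = 4
df/dy = 6y + (18) = 0  =>  y = -3
f(4, -3) = 4*(4)^2 + 3*(-3)^2 + -32*(4) + 18*(-3) + 117 = 26
Hessian is diagonal with entries 8, 6 > 0, so this is a minimum.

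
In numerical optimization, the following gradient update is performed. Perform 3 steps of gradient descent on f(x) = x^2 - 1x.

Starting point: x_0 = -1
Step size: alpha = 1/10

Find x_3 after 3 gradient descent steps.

f(x) = x^2 - 1x, f'(x) = 2x + (-1)
Step 1: f'(-1) = -3, x_1 = -1 - 1/10 * -3 = -7/10
Step 2: f'(-7/10) = -12/5, x_2 = -7/10 - 1/10 * -12/5 = -23/50
Step 3: f'(-23/50) = -48/25, x_3 = -23/50 - 1/10 * -48/25 = -67/250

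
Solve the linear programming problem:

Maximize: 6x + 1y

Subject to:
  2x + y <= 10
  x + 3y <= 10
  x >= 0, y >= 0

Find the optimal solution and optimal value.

Feasible vertices: (0, 0), (0, 10/3), (4, 2), (5, 0)
Objective 6x + 1y at each:
  (0, 0): 0
  (0, 10/3): 10/3
  (4, 2): 26
  (5, 0): 30
Maximum is 30 at (5, 0).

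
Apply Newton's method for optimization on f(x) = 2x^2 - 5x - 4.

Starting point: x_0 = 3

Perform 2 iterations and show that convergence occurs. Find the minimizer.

f(x) = 2x^2 - 5x - 4, f'(x) = 4x + (-5), f''(x) = 4
Step 1: f'(3) = 7, x_1 = 3 - 7/4 = 5/4
Step 2: f'(5/4) = 0, x_2 = 5/4 (converged)
Newton's method converges in 1 step for quadratics.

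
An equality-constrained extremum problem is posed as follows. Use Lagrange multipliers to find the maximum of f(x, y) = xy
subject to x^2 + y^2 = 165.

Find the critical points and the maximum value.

Lagrange conditions: y = 2*lambda*x and x = 2*lambda*y
If x = 0 then y = 0, violating the constraint, so x, y != 0.
Dividing: y/x = x/y => x^2 = y^2 => y = x or y = -x
Constraint: 2x^2 = 165 => x^2 = 165/2 => x = +/-sqrt(165/2)
Critical points: (sqrt(165/2), sqrt(165/2)), (-sqrt(165/2), -sqrt(165/2)), (sqrt(165/2), -sqrt(165/2)), (-sqrt(165/2), sqrt(165/2))
  y = x:  xy = x^2 = 165/2  at (sqrt(165/2), sqrt(165/2)) and (-sqrt(165/2), -sqrt(165/2))
  y = -x: xy = -x^2 = -165/2 at (sqrt(165/2), -sqrt(165/2)) and (-sqrt(165/2), sqrt(165/2))
Maximum xy = 165/2 at (sqrt(165/2), sqrt(165/2)) and (-sqrt(165/2), -sqrt(165/2))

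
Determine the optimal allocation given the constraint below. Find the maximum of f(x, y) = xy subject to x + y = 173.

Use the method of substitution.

Substitute y = 173 - x into f(x,y) = xy:
g(x) = x(173 - x) = 173x - x^2
g'(x) = 173 - 2x = 0  =>  x = 173/2
y = 173 - 173/2 = 173/2
Maximum value = (173/2) * (173/2) = 29929/4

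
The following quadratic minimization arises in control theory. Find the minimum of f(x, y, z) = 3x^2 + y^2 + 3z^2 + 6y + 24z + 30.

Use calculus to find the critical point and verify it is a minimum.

f(x,y,z) = 3x^2 + y^2 + 3z^2 + 6y + 24z + 30
df/dx = 6x + (0) = 0 => x = 0
df/dy = 2y + (6) = 0 => y = -3
df/dz = 6z + (24) = 0 => z = -4
f(0,-3,-4) = 3*(0)^2 + 1*(-3)^2 + 3*(-4)^2 + 6*(-3) + 24*(-4) + 30 = -27
Hessian is diagonal with entries 6, 2, 6 > 0, confirmed minimum.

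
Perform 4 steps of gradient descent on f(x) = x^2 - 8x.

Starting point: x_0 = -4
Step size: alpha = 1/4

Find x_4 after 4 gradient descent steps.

f(x) = x^2 - 8x, f'(x) = 2x + (-8)
Step 1: f'(-4) = -16, x_1 = -4 - 1/4 * -16 = 0
Step 2: f'(0) = -8, x_2 = 0 - 1/4 * -8 = 2
Step 3: f'(2) = -4, x_3 = 2 - 1/4 * -4 = 3
Step 4: f'(3) = -2, x_4 = 3 - 1/4 * -2 = 7/2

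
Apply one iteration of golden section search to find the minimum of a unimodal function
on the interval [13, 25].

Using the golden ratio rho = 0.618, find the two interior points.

Golden section search on [13, 25].
Golden ratio rho = 0.618 (approx).
Interior points:
  x_1 = 13 + (1-0.618)*12 = 17.5840
  x_2 = 13 + 0.618*12 = 20.4160
Compare f(x_1) and f(x_2) to determine which subinterval to keep.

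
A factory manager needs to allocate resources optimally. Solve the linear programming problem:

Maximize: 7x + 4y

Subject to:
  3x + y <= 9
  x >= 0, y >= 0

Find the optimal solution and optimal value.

The feasible region has vertices at [(0, 0), (3, 0), (0, 9)].
Checking objective 7x + 4y at each vertex:
  (0, 0): 7*0 + 4*0 = 0
  (3, 0): 7*3 + 4*0 = 21
  (0, 9): 7*0 + 4*9 = 36
Maximum is 36 at (0, 9).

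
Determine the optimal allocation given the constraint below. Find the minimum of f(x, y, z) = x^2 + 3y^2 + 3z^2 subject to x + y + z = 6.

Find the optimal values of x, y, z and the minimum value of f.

Using Lagrange multipliers on f = x^2 + 3y^2 + 3z^2 with constraint x + y + z = 6:
Conditions: 2*1*x = lambda, 2*3*y = lambda, 2*3*z = lambda
So x = lambda/2, y = lambda/6, z = lambda/6
Substituting into constraint: lambda * (5/6) = 6
lambda = 36/5
x = 18/5, y = 6/5, z = 6/5
Minimum value = 108/5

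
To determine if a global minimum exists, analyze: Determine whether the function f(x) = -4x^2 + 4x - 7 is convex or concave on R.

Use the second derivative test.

f(x) = -4x^2 + 4x - 7
f'(x) = -8x + 4
f''(x) = -8
Since f''(x) = -8 < 0 for all x, f is concave on R.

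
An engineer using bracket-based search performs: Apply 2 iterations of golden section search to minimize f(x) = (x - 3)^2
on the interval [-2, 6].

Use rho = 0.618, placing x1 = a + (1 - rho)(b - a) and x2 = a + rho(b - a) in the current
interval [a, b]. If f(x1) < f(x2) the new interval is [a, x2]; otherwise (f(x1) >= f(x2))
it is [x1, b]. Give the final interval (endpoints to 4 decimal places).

Golden section search for min of f(x) = (x - 3)^2 on [-2, 6].
Each step: x1 = a + (1 - rho)(b - a), x2 = a + rho(b - a); if f(x1) < f(x2) keep [a, x2], otherwise keep [x1, b].
Step 1: [-2.0000, 6.0000], x1=1.0560 (f=3.7791), x2=2.9440 (f=0.0031); f(x1) > f(x2) => keep [1.0560, 6.0000]
Step 2: [1.0560, 6.0000], x1=2.9446 (f=0.0031), x2=4.1114 (f=1.2352); f(x1) < f(x2) => keep [1.0560, 4.1114]
Final interval: [1.0560, 4.1114]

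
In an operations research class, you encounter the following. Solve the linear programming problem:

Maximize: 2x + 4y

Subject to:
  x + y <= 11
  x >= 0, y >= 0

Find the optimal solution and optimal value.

The feasible region has vertices at [(0, 0), (11, 0), (0, 11)].
Checking objective 2x + 4y at each vertex:
  (0, 0): 2*0 + 4*0 = 0
  (11, 0): 2*11 + 4*0 = 22
  (0, 11): 2*0 + 4*11 = 44
Maximum is 44 at (0, 11).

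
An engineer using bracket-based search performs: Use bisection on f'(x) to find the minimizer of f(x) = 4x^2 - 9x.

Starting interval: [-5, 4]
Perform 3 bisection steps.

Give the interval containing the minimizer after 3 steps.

Finding critical point of f(x) = 4x^2 - 9x using bisection on f'(x) = 8x + -9.
f'(x) = 0 when x = 9/8.
Starting interval: [-5, 4]
Step 1: mid = -1/2, f'(mid) = -13, new interval = [-1/2, 4]
Step 2: mid = 7/4, f'(mid) = 5, new interval = [-1/2, 7/4]
Step 3: mid = 5/8, f'(mid) = -4, new interval = [5/8, 7/4]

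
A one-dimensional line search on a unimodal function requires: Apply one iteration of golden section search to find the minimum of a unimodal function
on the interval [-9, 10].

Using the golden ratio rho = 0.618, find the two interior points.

Golden section search on [-9, 10].
Golden ratio rho = 0.618 (approx).
Interior points:
  x_1 = -9 + (1-0.618)*19 = -1.7420
  x_2 = -9 + 0.618*19 = 2.7420
Compare f(x_1) and f(x_2) to determine which subinterval to keep.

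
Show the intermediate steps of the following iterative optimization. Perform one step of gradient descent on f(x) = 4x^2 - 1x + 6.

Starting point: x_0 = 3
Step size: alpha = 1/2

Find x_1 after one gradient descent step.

f(x) = 4x^2 - 1x + 6
f'(x) = 8x - 1
f'(3) = 8*3 + (-1) = 23
x_1 = x_0 - alpha * f'(x_0) = 3 - 1/2 * 23 = -17/2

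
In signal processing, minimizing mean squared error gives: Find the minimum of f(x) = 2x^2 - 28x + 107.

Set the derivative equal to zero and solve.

f(x) = 2x^2 - 28x + 107
f'(x) = 4x + (-28) = 0
x = 28/4 = 7
f(7) = 9
Since f''(x) = 4 > 0, this is a minimum.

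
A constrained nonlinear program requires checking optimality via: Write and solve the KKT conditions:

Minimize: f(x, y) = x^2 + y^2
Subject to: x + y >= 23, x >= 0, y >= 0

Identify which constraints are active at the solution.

KKT conditions for min x^2 + y^2 s.t. 1x + 1y >= 23, x >= 0, y >= 0:
Stationarity: 2x = mu*1 + mu_x, 2y = mu*1 + mu_y, with mu, mu_x, mu_y >= 0
Complementary slackness: mu*(x + y - 23) = 0, mu_x*x = 0, mu_y*y = 0
(0, 0) is infeasible (1*0 + 1*0 < 23), so if mu = 0 stationarity would force x = mu_x/2 >= 0, y = mu_y/2 >= 0 with mu_x*x = mu_y*y = 0, i.e. x = y = 0: contradiction. Hence mu > 0 and x + y = 23 is active.
Try x > 0, y > 0 (so mu_x = mu_y = 0): x = 1*mu/2, y = 1*mu/2
Substitute: 1*(1*mu/2) + 1*(1*mu/2) = 23
  mu*2/2 = 23 => mu = 23
x* = 23/2 > 0, y* = 23/2 > 0, consistent with mu_x = mu_y = 0.
f is convex and the constraints are linear, so this KKT point is the global minimum.
f* = 529/2
Active constraints: x + y >= 23 (holds with equality, mu = 23 > 0); x >= 0 and y >= 0 are inactive (mu_x = mu_y = 0).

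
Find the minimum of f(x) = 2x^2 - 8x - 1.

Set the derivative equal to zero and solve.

f(x) = 2x^2 - 8x - 1
f'(x) = 4x + (-8) = 0
x = 8/4 = 2
f(2) = -9
Since f''(x) = 4 > 0, this is a minimum.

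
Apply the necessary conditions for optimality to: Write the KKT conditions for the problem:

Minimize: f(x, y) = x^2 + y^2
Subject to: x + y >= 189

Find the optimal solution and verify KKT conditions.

KKT conditions for min x^2 + y^2 s.t. x + y >= 189:
Stationarity: 2x = mu, 2y = mu
So x = y = mu/2.
Complementary slackness: mu*(x + y - 189) = 0
Primal feasibility: x + y >= 189; dual feasibility: mu >= 0
If mu = 0 then x = y = 0, but 0 + 0 < 189 is infeasible, so the constraint is active.
Constraint active: x + y = 2*(mu/2) = 189 => mu = 189
x = y = 189/2, f = 35721/2
Verify: stationarity 2*(189/2) = 189 = mu; primal 189/2 + 189/2 = 189 >= 189; dual mu = 189 >= 0; complementary slackness 189*(189 - 189) = 0. All KKT conditions hold.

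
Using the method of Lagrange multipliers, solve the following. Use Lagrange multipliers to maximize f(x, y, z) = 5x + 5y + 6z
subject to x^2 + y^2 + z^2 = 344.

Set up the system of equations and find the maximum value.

Lagrange conditions: 5 = 2*lambda*x, 5 = 2*lambda*y, 6 = 2*lambda*z
So x:5 = y:5 = z:6, i.e. x = 5t, y = 5t, z = 6t
Constraint: t^2*(5^2 + 5^2 + 6^2) = 344
  t^2 * 86 = 344  =>  t = sqrt(4)
Maximum = 5*5t + 5*5t + 6*6t = 86*sqrt(4) = 172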